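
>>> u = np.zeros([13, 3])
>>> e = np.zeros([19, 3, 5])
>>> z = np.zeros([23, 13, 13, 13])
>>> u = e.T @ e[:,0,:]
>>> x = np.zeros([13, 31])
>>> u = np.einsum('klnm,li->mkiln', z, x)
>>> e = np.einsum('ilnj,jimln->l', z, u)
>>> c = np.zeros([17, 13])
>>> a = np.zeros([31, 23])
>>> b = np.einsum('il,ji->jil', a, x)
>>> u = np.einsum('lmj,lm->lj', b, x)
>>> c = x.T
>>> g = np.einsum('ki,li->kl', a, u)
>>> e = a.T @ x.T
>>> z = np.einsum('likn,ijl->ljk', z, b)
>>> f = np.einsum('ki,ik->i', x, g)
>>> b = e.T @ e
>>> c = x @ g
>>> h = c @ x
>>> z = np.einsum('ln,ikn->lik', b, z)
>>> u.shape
(13, 23)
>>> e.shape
(23, 13)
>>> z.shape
(13, 23, 31)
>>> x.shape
(13, 31)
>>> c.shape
(13, 13)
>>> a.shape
(31, 23)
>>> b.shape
(13, 13)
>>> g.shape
(31, 13)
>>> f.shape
(31,)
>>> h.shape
(13, 31)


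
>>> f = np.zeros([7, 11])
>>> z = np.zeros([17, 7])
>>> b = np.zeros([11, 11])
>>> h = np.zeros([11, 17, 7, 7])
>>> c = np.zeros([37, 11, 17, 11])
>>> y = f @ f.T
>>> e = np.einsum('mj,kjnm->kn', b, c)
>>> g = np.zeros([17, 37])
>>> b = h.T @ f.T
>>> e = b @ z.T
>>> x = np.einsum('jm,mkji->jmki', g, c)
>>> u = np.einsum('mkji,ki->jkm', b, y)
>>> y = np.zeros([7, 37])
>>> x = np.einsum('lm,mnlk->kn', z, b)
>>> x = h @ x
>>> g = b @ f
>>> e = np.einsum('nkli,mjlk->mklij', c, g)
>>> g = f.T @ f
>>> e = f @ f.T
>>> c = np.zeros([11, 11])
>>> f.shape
(7, 11)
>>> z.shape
(17, 7)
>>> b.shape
(7, 7, 17, 7)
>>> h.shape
(11, 17, 7, 7)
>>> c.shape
(11, 11)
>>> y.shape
(7, 37)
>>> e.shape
(7, 7)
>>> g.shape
(11, 11)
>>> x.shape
(11, 17, 7, 7)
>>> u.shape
(17, 7, 7)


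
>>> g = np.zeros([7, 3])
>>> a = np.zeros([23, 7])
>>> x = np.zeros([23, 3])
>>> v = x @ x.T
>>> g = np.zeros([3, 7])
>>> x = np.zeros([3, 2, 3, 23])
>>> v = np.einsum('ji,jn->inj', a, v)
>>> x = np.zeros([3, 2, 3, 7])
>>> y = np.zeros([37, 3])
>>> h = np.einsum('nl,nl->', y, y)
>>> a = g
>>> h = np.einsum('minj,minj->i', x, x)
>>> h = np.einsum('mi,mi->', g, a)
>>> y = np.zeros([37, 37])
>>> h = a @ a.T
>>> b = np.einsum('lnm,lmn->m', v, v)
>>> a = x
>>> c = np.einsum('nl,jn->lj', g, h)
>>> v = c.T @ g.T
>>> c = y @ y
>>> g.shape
(3, 7)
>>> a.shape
(3, 2, 3, 7)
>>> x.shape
(3, 2, 3, 7)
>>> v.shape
(3, 3)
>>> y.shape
(37, 37)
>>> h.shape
(3, 3)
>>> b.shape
(23,)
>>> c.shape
(37, 37)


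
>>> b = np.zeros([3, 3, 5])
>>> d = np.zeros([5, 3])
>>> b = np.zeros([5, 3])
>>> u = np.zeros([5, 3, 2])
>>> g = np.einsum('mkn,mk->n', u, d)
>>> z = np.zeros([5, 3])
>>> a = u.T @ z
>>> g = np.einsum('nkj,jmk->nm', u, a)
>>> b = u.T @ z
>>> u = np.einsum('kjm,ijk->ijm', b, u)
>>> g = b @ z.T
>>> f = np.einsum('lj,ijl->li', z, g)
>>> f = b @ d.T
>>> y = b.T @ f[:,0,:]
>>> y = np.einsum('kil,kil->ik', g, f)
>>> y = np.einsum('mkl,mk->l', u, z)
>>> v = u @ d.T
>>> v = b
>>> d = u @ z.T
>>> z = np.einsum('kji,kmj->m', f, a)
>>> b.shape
(2, 3, 3)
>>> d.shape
(5, 3, 5)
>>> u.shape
(5, 3, 3)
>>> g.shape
(2, 3, 5)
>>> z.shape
(3,)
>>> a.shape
(2, 3, 3)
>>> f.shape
(2, 3, 5)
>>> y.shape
(3,)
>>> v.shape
(2, 3, 3)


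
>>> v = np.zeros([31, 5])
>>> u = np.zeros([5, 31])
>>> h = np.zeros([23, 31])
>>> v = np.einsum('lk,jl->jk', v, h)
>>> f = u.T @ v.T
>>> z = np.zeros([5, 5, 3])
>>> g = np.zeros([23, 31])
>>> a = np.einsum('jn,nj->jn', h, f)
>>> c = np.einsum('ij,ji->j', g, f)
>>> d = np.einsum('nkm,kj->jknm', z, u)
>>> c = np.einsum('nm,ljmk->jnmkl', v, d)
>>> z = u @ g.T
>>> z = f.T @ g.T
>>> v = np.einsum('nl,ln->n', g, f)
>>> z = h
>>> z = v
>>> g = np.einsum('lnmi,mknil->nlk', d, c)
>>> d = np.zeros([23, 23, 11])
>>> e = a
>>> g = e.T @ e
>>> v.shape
(23,)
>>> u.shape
(5, 31)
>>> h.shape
(23, 31)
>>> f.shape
(31, 23)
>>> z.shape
(23,)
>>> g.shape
(31, 31)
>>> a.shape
(23, 31)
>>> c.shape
(5, 23, 5, 3, 31)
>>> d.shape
(23, 23, 11)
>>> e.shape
(23, 31)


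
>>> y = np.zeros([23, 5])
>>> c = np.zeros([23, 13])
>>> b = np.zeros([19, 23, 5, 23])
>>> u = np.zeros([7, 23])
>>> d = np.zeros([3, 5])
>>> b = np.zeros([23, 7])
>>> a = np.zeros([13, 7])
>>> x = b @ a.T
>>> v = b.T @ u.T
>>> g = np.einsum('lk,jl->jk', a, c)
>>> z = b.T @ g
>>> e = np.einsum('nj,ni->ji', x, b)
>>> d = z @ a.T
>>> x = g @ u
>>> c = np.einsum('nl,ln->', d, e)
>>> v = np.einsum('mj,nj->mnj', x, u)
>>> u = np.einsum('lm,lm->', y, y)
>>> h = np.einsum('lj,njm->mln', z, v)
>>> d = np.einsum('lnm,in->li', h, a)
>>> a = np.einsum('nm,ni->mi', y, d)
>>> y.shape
(23, 5)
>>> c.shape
()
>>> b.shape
(23, 7)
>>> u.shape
()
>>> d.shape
(23, 13)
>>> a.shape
(5, 13)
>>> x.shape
(23, 23)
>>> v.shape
(23, 7, 23)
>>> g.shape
(23, 7)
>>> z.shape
(7, 7)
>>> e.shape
(13, 7)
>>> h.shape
(23, 7, 23)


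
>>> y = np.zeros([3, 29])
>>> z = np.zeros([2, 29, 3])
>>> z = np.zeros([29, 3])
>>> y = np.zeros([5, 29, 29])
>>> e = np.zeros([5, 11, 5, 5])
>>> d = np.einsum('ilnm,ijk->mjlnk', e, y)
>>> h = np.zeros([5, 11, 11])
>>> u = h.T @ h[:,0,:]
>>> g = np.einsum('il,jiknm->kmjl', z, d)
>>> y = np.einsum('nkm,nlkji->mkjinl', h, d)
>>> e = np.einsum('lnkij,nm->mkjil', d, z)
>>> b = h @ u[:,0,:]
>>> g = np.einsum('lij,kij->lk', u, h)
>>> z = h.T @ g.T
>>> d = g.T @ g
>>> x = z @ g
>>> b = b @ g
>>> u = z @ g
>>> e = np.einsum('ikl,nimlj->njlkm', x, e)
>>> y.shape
(11, 11, 5, 29, 5, 29)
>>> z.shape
(11, 11, 11)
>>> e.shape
(3, 5, 5, 11, 29)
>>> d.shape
(5, 5)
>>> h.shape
(5, 11, 11)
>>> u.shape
(11, 11, 5)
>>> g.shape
(11, 5)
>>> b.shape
(5, 11, 5)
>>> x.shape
(11, 11, 5)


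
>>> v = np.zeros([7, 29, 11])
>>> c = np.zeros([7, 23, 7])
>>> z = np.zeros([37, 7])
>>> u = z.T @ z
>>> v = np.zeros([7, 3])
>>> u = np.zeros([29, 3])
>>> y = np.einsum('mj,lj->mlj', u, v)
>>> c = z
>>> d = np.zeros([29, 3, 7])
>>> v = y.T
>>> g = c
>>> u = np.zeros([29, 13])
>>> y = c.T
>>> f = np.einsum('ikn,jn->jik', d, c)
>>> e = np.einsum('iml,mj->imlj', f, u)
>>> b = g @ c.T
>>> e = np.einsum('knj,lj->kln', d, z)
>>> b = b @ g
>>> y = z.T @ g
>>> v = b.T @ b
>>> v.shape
(7, 7)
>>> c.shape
(37, 7)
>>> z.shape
(37, 7)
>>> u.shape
(29, 13)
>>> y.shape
(7, 7)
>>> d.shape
(29, 3, 7)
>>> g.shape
(37, 7)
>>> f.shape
(37, 29, 3)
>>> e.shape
(29, 37, 3)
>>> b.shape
(37, 7)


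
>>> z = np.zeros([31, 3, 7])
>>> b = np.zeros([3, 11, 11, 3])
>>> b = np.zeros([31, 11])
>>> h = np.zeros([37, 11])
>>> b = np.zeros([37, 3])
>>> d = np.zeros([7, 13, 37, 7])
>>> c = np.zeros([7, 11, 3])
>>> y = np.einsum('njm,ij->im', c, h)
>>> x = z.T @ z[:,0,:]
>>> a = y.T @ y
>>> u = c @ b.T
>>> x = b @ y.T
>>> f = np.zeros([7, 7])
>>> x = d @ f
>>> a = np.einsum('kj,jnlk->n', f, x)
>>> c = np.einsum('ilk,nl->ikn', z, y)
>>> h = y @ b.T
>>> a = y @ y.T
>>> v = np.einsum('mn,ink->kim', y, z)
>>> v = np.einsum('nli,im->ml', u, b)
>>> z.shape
(31, 3, 7)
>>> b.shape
(37, 3)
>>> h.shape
(37, 37)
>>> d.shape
(7, 13, 37, 7)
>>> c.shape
(31, 7, 37)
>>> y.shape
(37, 3)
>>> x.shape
(7, 13, 37, 7)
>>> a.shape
(37, 37)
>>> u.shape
(7, 11, 37)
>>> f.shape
(7, 7)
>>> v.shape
(3, 11)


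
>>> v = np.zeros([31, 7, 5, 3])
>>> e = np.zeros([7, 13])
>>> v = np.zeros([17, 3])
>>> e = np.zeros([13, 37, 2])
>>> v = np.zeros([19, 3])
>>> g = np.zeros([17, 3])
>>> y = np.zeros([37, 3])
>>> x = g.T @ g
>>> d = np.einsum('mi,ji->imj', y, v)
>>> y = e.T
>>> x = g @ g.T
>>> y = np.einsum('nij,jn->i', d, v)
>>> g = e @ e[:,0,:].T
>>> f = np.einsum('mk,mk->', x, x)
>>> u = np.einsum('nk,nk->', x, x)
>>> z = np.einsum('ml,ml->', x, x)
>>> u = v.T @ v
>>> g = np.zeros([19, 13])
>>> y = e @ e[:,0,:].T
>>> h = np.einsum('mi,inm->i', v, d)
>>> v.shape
(19, 3)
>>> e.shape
(13, 37, 2)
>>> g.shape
(19, 13)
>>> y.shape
(13, 37, 13)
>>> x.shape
(17, 17)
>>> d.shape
(3, 37, 19)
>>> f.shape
()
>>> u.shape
(3, 3)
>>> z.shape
()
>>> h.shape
(3,)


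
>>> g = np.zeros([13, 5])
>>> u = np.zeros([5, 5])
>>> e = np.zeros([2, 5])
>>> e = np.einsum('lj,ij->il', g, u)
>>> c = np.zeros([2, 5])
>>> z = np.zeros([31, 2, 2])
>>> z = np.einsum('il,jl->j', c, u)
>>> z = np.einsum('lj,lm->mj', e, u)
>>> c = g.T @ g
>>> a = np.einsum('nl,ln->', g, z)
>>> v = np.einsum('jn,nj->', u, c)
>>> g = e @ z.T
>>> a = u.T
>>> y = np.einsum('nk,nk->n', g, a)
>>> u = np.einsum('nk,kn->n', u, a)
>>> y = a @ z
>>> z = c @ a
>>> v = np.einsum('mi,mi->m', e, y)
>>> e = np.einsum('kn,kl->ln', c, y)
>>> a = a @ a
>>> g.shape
(5, 5)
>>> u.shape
(5,)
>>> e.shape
(13, 5)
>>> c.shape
(5, 5)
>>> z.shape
(5, 5)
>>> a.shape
(5, 5)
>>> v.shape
(5,)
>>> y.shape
(5, 13)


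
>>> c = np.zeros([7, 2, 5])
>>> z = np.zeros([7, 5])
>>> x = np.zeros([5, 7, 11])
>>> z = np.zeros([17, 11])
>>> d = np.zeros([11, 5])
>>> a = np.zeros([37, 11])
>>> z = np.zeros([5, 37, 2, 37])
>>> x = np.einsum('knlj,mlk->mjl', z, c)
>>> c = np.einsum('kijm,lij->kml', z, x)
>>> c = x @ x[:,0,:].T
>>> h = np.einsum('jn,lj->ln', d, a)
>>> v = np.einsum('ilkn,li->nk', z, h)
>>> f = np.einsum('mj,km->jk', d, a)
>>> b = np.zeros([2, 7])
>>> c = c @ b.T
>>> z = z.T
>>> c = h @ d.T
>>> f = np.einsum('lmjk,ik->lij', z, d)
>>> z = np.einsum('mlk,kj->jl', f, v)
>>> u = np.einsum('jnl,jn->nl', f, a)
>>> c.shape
(37, 11)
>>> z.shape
(2, 11)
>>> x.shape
(7, 37, 2)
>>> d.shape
(11, 5)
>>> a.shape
(37, 11)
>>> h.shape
(37, 5)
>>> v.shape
(37, 2)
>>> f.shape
(37, 11, 37)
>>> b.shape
(2, 7)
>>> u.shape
(11, 37)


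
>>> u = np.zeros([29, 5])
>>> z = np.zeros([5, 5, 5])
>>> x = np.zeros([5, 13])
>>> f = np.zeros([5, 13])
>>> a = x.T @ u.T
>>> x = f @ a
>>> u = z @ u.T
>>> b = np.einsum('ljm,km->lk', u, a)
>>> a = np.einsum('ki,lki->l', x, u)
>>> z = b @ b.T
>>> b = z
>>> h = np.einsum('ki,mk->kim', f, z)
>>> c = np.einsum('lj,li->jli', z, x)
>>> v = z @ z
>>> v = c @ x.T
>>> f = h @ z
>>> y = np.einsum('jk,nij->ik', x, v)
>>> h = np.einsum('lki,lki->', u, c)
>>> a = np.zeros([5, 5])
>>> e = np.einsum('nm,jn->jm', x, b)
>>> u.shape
(5, 5, 29)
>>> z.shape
(5, 5)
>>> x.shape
(5, 29)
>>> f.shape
(5, 13, 5)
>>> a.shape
(5, 5)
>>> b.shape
(5, 5)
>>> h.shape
()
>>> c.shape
(5, 5, 29)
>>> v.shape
(5, 5, 5)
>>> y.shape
(5, 29)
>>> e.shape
(5, 29)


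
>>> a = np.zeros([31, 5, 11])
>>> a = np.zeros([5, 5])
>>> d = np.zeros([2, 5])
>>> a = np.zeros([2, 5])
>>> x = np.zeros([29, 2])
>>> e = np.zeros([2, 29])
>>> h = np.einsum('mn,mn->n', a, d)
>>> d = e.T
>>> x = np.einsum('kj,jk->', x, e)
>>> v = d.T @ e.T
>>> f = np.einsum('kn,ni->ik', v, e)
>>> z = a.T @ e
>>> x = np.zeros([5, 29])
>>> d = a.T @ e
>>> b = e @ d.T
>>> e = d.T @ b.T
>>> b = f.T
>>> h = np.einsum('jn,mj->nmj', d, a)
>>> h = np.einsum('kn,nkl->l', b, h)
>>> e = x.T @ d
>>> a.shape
(2, 5)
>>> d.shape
(5, 29)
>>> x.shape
(5, 29)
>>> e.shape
(29, 29)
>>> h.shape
(5,)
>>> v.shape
(2, 2)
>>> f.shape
(29, 2)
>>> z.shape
(5, 29)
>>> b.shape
(2, 29)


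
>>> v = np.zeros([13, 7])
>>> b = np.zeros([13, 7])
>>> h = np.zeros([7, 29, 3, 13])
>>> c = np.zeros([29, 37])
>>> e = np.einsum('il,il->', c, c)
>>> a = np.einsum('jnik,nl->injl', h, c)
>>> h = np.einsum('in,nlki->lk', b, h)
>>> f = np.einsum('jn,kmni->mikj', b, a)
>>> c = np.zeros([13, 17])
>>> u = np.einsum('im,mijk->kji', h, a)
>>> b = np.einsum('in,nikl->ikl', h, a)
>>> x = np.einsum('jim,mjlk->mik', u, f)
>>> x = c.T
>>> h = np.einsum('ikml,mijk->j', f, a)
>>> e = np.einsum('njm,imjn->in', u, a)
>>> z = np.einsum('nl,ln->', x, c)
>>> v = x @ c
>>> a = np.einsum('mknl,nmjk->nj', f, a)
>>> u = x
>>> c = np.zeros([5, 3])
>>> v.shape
(17, 17)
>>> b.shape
(29, 7, 37)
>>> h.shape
(7,)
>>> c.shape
(5, 3)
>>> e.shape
(3, 37)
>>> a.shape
(3, 7)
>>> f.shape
(29, 37, 3, 13)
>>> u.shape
(17, 13)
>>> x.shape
(17, 13)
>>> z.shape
()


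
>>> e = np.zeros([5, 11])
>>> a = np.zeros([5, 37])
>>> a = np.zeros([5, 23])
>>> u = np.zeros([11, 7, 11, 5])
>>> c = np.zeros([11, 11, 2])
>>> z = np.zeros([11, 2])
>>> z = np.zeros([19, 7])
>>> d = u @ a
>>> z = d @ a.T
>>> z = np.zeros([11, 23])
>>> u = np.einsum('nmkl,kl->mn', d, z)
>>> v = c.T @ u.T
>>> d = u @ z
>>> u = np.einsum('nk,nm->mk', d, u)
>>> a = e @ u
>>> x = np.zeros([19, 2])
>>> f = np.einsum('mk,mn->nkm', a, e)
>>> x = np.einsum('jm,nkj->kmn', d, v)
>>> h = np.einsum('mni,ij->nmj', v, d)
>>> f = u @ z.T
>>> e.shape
(5, 11)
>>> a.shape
(5, 23)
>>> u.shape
(11, 23)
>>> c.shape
(11, 11, 2)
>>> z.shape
(11, 23)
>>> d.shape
(7, 23)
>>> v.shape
(2, 11, 7)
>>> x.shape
(11, 23, 2)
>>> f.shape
(11, 11)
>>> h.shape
(11, 2, 23)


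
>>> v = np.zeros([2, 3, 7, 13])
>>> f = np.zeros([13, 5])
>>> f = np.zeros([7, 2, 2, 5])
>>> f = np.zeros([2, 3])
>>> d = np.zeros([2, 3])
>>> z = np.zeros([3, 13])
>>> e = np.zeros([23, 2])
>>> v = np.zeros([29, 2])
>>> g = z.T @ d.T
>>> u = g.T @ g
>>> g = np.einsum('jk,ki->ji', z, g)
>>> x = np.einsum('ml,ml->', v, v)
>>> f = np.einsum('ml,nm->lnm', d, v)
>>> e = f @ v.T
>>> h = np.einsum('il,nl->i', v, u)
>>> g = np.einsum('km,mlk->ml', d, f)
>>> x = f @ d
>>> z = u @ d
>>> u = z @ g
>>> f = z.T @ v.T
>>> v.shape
(29, 2)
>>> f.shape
(3, 29)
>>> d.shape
(2, 3)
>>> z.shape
(2, 3)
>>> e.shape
(3, 29, 29)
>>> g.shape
(3, 29)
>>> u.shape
(2, 29)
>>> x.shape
(3, 29, 3)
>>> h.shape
(29,)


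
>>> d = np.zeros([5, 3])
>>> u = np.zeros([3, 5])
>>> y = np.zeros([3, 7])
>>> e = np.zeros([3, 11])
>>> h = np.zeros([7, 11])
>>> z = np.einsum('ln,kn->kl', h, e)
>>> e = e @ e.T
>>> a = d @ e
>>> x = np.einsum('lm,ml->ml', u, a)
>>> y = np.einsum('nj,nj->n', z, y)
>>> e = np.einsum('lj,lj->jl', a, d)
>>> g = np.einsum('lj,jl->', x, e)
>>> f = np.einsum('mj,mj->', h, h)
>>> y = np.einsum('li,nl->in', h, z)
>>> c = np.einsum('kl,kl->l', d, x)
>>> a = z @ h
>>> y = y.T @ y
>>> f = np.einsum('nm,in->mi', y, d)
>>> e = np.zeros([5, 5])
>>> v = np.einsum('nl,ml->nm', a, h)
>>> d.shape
(5, 3)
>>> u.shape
(3, 5)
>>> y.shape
(3, 3)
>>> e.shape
(5, 5)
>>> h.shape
(7, 11)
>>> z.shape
(3, 7)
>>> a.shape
(3, 11)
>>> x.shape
(5, 3)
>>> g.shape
()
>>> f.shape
(3, 5)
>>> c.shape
(3,)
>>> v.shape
(3, 7)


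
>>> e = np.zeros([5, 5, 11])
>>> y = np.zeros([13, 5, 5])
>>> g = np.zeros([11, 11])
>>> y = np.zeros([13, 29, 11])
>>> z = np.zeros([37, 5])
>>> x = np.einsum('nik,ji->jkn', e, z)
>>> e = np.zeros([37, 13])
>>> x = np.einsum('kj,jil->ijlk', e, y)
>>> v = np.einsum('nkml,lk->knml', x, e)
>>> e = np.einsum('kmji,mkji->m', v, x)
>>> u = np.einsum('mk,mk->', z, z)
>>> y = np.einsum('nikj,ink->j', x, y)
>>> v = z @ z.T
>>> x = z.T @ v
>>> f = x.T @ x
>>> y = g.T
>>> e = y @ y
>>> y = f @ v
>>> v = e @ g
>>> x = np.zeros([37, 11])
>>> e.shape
(11, 11)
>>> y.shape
(37, 37)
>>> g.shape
(11, 11)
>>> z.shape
(37, 5)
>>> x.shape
(37, 11)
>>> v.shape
(11, 11)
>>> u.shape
()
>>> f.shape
(37, 37)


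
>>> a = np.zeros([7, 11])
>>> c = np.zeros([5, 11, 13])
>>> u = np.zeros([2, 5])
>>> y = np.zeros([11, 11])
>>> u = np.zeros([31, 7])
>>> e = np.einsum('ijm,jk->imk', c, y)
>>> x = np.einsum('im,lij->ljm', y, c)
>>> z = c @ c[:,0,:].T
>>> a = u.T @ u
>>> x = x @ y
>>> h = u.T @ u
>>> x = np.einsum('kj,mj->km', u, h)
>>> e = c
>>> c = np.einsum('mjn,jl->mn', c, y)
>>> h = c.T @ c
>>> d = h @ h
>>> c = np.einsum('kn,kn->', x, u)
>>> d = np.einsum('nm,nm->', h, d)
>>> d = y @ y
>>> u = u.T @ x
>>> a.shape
(7, 7)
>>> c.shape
()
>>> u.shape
(7, 7)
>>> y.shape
(11, 11)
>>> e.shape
(5, 11, 13)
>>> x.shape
(31, 7)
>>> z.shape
(5, 11, 5)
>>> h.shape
(13, 13)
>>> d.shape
(11, 11)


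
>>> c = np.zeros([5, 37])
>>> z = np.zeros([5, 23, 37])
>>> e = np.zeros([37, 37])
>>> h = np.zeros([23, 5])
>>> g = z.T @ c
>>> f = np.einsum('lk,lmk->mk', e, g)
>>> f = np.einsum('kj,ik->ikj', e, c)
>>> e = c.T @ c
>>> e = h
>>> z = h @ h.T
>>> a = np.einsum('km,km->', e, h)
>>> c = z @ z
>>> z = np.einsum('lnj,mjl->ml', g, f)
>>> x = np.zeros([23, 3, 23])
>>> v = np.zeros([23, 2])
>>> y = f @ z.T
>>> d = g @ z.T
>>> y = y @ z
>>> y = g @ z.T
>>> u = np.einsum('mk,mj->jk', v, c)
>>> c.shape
(23, 23)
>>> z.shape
(5, 37)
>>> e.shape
(23, 5)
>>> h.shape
(23, 5)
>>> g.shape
(37, 23, 37)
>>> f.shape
(5, 37, 37)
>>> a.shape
()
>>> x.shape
(23, 3, 23)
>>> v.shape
(23, 2)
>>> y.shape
(37, 23, 5)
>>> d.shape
(37, 23, 5)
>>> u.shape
(23, 2)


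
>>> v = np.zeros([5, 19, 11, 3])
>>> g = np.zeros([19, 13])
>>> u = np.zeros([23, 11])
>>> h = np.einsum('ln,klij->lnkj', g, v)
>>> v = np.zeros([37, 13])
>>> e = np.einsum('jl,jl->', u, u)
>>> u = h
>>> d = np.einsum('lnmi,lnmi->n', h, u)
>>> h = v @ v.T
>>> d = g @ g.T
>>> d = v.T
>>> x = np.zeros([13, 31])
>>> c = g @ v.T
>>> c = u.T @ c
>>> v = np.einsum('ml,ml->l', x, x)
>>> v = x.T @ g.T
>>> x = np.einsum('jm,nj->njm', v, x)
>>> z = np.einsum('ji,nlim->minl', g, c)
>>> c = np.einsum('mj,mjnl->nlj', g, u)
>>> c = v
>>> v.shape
(31, 19)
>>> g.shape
(19, 13)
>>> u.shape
(19, 13, 5, 3)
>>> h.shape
(37, 37)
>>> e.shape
()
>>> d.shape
(13, 37)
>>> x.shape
(13, 31, 19)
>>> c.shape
(31, 19)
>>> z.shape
(37, 13, 3, 5)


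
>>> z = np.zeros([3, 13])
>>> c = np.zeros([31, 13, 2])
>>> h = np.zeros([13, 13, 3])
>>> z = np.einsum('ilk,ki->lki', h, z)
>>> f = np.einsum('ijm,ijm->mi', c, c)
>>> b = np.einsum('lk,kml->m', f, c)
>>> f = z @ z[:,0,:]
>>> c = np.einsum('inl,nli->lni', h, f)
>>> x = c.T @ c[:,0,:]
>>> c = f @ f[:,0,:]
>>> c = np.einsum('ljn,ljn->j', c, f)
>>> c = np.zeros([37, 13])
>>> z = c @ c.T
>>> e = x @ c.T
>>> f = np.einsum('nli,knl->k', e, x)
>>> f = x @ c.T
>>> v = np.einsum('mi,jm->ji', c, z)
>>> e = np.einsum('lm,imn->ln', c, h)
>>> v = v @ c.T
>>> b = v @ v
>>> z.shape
(37, 37)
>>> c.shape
(37, 13)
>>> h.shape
(13, 13, 3)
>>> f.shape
(13, 13, 37)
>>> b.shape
(37, 37)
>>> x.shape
(13, 13, 13)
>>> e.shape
(37, 3)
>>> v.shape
(37, 37)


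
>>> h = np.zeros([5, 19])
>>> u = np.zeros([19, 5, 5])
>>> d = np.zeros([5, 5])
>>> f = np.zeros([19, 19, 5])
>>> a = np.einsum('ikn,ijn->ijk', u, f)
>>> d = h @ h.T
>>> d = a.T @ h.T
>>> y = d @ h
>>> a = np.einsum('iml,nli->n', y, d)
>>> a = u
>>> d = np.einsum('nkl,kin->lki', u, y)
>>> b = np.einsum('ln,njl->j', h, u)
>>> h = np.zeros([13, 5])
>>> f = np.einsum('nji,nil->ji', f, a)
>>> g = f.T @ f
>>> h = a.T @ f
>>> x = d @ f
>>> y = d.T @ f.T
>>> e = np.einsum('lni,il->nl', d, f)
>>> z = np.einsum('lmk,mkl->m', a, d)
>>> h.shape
(5, 5, 5)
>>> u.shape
(19, 5, 5)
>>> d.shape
(5, 5, 19)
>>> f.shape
(19, 5)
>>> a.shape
(19, 5, 5)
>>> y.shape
(19, 5, 19)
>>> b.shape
(5,)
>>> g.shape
(5, 5)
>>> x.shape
(5, 5, 5)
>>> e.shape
(5, 5)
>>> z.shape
(5,)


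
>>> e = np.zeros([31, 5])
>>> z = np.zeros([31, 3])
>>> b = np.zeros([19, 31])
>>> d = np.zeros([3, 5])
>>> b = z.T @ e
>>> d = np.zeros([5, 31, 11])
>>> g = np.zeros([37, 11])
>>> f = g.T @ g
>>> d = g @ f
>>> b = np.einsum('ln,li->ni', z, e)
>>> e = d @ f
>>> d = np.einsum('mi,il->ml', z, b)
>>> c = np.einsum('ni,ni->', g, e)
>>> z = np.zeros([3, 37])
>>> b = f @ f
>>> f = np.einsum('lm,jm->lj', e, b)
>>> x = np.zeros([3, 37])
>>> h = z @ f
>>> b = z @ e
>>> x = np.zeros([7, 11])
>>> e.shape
(37, 11)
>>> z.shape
(3, 37)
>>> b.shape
(3, 11)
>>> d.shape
(31, 5)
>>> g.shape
(37, 11)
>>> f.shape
(37, 11)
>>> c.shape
()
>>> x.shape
(7, 11)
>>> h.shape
(3, 11)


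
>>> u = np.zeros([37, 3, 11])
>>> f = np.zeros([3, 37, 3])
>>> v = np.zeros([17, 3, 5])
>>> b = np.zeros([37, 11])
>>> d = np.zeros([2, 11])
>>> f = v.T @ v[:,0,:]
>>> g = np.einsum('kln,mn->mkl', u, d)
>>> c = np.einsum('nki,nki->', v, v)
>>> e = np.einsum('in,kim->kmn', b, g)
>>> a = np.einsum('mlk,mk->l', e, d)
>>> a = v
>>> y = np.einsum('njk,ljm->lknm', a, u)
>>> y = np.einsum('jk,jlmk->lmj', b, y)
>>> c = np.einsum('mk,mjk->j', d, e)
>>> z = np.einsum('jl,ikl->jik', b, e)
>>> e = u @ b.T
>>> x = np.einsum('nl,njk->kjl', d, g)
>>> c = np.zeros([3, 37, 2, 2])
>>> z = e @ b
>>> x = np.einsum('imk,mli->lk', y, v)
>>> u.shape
(37, 3, 11)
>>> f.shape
(5, 3, 5)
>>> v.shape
(17, 3, 5)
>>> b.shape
(37, 11)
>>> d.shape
(2, 11)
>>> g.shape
(2, 37, 3)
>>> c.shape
(3, 37, 2, 2)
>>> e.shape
(37, 3, 37)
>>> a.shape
(17, 3, 5)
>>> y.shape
(5, 17, 37)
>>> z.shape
(37, 3, 11)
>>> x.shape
(3, 37)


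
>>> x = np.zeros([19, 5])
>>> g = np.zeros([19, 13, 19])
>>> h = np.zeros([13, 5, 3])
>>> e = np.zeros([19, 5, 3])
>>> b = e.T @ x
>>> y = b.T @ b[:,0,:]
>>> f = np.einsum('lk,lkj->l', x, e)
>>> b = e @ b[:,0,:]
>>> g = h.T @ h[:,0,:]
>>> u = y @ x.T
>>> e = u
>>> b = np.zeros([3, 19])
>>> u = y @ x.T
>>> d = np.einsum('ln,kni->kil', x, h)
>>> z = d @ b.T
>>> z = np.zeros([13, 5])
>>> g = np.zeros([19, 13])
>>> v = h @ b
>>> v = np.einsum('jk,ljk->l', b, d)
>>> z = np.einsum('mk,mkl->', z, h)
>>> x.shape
(19, 5)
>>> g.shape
(19, 13)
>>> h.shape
(13, 5, 3)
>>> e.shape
(5, 5, 19)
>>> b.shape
(3, 19)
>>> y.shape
(5, 5, 5)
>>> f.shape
(19,)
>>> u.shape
(5, 5, 19)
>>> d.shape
(13, 3, 19)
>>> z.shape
()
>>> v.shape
(13,)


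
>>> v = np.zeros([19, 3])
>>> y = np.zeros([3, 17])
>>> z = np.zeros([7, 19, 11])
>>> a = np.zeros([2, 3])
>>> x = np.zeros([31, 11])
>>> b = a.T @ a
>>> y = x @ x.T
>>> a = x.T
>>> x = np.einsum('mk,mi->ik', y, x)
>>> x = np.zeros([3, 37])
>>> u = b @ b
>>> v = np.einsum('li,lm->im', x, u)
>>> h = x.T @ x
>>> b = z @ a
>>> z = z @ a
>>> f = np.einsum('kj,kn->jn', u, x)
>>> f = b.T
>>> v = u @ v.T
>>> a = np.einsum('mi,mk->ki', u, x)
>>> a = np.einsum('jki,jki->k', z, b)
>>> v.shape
(3, 37)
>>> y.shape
(31, 31)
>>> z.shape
(7, 19, 31)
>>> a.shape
(19,)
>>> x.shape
(3, 37)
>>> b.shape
(7, 19, 31)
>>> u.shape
(3, 3)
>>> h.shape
(37, 37)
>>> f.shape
(31, 19, 7)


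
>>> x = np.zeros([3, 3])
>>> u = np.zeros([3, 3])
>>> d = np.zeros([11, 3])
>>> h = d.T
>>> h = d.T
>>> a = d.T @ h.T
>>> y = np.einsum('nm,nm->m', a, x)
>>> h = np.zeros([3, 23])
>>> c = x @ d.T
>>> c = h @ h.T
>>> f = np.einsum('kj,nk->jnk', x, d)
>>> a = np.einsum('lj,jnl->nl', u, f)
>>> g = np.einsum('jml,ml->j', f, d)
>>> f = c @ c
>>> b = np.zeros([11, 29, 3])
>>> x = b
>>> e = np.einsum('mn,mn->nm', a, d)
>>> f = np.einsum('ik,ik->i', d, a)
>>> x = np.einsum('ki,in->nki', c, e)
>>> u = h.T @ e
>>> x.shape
(11, 3, 3)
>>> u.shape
(23, 11)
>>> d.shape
(11, 3)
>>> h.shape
(3, 23)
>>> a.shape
(11, 3)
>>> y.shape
(3,)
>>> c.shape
(3, 3)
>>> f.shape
(11,)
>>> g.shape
(3,)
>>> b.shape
(11, 29, 3)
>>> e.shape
(3, 11)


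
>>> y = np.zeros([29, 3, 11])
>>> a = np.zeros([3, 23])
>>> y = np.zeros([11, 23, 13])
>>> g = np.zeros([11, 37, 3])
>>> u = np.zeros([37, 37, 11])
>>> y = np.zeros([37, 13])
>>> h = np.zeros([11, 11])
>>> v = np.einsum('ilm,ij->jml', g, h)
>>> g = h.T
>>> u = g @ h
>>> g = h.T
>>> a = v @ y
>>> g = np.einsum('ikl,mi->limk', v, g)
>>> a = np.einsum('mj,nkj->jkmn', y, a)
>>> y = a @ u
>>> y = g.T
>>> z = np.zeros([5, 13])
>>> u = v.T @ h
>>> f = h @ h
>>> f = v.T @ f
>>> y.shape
(3, 11, 11, 37)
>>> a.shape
(13, 3, 37, 11)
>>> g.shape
(37, 11, 11, 3)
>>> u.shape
(37, 3, 11)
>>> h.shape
(11, 11)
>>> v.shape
(11, 3, 37)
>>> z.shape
(5, 13)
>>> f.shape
(37, 3, 11)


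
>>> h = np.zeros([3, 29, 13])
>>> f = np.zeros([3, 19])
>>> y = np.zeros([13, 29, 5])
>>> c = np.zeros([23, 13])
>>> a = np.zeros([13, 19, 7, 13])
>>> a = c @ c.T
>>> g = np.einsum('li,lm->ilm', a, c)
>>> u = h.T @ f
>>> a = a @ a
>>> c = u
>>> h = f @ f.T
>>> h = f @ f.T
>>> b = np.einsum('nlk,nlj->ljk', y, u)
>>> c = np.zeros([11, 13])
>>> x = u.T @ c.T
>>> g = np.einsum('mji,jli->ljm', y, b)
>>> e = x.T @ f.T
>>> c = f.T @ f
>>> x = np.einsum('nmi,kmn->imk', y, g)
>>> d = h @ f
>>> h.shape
(3, 3)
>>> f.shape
(3, 19)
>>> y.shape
(13, 29, 5)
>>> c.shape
(19, 19)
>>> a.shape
(23, 23)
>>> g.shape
(19, 29, 13)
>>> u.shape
(13, 29, 19)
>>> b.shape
(29, 19, 5)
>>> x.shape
(5, 29, 19)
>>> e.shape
(11, 29, 3)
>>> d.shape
(3, 19)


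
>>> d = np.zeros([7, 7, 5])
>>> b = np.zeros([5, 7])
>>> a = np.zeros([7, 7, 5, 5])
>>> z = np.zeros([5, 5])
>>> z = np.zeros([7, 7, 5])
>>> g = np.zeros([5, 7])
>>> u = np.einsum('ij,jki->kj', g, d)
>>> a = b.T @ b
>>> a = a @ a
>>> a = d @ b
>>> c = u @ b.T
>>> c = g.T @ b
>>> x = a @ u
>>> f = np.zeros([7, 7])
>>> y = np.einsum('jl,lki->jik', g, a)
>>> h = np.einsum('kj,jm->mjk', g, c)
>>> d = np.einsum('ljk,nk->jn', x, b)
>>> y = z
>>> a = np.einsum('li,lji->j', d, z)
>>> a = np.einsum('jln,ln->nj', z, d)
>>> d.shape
(7, 5)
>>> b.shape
(5, 7)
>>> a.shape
(5, 7)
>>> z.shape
(7, 7, 5)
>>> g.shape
(5, 7)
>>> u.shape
(7, 7)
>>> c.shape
(7, 7)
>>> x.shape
(7, 7, 7)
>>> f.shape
(7, 7)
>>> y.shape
(7, 7, 5)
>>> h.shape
(7, 7, 5)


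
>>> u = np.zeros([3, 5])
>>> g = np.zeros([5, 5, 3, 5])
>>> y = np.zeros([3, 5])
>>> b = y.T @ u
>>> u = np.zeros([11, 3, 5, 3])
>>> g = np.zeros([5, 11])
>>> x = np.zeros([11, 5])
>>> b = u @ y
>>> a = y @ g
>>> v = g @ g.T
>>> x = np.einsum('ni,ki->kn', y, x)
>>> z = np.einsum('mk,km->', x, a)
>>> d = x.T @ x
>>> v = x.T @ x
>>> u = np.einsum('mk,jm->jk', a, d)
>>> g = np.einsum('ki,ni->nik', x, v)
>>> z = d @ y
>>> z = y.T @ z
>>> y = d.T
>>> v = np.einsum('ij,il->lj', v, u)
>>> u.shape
(3, 11)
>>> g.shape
(3, 3, 11)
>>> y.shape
(3, 3)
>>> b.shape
(11, 3, 5, 5)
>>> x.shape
(11, 3)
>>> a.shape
(3, 11)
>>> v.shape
(11, 3)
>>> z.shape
(5, 5)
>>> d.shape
(3, 3)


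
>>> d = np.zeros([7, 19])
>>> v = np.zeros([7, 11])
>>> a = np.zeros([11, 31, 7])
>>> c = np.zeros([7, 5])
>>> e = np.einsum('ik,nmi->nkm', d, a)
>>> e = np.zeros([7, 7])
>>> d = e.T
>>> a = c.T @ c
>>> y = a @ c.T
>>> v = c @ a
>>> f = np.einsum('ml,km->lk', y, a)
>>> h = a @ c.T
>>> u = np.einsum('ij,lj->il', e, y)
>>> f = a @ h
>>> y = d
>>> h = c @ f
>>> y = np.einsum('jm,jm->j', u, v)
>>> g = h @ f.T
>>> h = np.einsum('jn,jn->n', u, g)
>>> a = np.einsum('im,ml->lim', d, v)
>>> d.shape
(7, 7)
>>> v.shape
(7, 5)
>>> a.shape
(5, 7, 7)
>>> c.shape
(7, 5)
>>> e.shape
(7, 7)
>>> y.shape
(7,)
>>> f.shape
(5, 7)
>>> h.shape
(5,)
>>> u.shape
(7, 5)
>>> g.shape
(7, 5)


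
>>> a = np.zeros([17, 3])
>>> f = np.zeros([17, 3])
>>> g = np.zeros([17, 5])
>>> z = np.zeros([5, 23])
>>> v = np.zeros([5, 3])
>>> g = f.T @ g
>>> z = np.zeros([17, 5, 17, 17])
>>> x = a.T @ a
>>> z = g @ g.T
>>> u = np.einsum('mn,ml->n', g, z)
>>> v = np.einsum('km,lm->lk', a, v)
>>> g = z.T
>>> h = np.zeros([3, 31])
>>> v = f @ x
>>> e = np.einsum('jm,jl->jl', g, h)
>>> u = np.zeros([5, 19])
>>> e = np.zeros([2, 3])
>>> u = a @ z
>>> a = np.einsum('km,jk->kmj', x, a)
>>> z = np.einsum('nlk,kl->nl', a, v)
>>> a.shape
(3, 3, 17)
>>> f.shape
(17, 3)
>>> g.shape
(3, 3)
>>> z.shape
(3, 3)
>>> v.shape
(17, 3)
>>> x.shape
(3, 3)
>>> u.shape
(17, 3)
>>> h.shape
(3, 31)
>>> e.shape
(2, 3)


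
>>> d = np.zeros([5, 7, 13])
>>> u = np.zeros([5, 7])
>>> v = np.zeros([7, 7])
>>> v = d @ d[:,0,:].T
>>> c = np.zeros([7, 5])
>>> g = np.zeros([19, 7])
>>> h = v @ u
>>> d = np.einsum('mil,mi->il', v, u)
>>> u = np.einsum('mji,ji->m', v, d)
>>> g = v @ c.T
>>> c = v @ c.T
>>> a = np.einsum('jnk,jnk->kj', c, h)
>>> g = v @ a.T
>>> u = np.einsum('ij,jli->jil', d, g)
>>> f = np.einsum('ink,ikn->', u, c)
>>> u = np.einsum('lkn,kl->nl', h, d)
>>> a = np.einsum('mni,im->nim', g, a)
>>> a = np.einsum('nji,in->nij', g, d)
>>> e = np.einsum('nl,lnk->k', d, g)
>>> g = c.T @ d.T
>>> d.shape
(7, 5)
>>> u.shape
(7, 5)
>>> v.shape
(5, 7, 5)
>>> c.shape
(5, 7, 7)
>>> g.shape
(7, 7, 7)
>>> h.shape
(5, 7, 7)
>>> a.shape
(5, 7, 7)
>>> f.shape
()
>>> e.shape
(7,)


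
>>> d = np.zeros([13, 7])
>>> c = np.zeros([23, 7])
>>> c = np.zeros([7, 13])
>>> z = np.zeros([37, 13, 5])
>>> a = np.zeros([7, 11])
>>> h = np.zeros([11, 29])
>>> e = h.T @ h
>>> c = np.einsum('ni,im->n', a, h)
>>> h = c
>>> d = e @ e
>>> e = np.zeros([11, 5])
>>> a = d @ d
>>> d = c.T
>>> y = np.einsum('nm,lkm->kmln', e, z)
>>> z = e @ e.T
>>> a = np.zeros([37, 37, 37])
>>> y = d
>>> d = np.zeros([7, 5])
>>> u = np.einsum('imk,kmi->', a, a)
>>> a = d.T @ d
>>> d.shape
(7, 5)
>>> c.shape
(7,)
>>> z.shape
(11, 11)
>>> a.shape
(5, 5)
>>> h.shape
(7,)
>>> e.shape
(11, 5)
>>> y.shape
(7,)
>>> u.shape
()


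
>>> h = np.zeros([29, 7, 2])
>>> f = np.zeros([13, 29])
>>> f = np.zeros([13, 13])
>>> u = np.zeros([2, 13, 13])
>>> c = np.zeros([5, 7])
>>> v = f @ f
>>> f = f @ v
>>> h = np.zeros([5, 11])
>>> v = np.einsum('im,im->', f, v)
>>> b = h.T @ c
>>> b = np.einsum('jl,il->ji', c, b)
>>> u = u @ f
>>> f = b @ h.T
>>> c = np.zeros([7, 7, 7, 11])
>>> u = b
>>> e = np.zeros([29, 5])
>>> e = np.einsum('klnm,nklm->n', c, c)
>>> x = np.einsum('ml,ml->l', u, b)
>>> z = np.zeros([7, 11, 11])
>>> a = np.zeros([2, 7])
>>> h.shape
(5, 11)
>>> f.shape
(5, 5)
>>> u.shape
(5, 11)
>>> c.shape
(7, 7, 7, 11)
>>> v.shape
()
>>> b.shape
(5, 11)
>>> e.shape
(7,)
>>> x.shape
(11,)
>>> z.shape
(7, 11, 11)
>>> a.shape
(2, 7)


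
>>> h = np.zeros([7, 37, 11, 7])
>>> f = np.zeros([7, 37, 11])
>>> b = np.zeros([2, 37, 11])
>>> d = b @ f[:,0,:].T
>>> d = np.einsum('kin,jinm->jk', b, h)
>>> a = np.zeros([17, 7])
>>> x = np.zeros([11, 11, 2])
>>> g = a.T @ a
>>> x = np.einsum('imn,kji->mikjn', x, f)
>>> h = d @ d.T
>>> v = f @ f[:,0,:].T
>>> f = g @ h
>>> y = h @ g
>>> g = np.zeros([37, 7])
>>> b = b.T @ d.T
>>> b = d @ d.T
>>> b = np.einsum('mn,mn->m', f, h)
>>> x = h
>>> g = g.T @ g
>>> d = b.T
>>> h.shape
(7, 7)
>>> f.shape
(7, 7)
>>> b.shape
(7,)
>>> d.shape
(7,)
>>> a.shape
(17, 7)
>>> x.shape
(7, 7)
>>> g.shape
(7, 7)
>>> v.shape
(7, 37, 7)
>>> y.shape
(7, 7)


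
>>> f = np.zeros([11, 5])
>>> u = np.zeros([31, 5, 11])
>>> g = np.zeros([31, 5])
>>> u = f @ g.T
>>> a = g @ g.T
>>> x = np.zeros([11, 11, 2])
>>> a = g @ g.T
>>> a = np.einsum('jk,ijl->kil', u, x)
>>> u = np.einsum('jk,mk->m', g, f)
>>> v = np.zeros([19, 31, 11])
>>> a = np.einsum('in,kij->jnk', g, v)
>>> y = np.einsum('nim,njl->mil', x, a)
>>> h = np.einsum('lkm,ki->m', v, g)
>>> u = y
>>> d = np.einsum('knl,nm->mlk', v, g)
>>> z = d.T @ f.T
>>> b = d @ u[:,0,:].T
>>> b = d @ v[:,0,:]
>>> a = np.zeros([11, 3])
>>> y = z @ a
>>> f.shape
(11, 5)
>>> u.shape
(2, 11, 19)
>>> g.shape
(31, 5)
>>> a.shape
(11, 3)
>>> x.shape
(11, 11, 2)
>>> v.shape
(19, 31, 11)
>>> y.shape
(19, 11, 3)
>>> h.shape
(11,)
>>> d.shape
(5, 11, 19)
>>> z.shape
(19, 11, 11)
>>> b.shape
(5, 11, 11)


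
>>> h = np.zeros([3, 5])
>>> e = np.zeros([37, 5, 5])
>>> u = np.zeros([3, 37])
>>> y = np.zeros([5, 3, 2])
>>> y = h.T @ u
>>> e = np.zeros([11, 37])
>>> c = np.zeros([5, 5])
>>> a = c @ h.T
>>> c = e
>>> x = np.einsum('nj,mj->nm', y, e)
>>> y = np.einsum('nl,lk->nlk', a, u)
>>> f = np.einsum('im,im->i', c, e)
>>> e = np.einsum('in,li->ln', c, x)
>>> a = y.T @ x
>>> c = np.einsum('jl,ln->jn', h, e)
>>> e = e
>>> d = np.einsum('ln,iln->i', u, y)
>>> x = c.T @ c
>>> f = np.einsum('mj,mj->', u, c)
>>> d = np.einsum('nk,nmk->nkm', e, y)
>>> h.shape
(3, 5)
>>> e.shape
(5, 37)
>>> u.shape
(3, 37)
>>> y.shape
(5, 3, 37)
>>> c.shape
(3, 37)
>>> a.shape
(37, 3, 11)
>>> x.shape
(37, 37)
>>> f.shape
()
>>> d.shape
(5, 37, 3)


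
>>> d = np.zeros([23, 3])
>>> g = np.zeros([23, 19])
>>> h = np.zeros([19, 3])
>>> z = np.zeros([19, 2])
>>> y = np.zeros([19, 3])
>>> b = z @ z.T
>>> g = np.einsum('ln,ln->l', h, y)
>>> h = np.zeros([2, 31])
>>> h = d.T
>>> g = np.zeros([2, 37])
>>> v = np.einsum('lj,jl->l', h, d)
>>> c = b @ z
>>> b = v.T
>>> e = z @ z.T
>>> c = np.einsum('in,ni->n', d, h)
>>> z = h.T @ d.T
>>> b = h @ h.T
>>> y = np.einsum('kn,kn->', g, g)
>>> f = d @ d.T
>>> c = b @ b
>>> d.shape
(23, 3)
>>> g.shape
(2, 37)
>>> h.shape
(3, 23)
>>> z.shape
(23, 23)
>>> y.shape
()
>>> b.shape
(3, 3)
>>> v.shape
(3,)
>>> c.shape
(3, 3)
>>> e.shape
(19, 19)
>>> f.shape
(23, 23)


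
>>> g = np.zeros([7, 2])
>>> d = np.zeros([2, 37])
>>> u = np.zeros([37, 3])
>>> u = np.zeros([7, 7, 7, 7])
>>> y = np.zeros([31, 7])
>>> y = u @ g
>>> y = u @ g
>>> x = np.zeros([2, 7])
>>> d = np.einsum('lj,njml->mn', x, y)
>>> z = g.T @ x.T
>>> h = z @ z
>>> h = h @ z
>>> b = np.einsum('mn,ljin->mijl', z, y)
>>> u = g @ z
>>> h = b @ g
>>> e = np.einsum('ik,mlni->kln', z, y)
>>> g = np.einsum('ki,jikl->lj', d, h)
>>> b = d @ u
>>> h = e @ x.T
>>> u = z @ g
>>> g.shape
(2, 2)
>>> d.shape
(7, 7)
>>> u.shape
(2, 2)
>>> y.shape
(7, 7, 7, 2)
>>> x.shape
(2, 7)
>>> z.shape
(2, 2)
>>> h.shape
(2, 7, 2)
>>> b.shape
(7, 2)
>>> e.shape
(2, 7, 7)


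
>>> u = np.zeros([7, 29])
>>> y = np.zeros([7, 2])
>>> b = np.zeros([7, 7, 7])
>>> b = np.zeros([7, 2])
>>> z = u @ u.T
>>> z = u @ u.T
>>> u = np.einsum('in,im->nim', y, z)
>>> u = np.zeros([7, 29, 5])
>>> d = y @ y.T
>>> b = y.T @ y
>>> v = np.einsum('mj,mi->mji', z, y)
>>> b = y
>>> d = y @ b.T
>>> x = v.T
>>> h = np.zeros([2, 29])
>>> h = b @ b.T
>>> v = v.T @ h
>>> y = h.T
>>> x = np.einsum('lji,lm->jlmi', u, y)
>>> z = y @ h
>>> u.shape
(7, 29, 5)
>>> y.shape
(7, 7)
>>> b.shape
(7, 2)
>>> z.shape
(7, 7)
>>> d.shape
(7, 7)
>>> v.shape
(2, 7, 7)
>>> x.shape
(29, 7, 7, 5)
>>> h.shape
(7, 7)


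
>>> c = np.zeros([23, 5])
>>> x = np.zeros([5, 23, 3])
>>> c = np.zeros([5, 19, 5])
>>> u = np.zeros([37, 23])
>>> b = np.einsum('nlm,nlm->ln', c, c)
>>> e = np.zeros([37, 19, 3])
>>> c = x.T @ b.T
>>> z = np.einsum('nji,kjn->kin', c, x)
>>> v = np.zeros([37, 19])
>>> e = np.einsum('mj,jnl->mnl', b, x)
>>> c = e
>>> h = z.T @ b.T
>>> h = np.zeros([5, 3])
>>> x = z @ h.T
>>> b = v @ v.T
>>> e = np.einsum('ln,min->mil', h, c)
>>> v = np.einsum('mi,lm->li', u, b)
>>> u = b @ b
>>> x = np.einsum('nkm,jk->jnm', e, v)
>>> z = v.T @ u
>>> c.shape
(19, 23, 3)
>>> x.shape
(37, 19, 5)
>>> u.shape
(37, 37)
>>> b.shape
(37, 37)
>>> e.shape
(19, 23, 5)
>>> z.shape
(23, 37)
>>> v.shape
(37, 23)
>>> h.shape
(5, 3)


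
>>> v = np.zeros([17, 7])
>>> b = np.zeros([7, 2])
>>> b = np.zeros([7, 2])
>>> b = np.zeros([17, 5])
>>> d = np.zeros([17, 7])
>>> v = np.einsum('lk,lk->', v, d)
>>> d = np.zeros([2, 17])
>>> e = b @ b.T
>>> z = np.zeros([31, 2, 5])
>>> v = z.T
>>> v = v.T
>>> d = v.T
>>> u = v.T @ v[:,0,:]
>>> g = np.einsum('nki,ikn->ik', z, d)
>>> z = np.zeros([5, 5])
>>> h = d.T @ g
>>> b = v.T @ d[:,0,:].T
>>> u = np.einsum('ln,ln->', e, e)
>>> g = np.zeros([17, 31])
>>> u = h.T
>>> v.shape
(31, 2, 5)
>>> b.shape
(5, 2, 5)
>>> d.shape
(5, 2, 31)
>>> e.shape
(17, 17)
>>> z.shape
(5, 5)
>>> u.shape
(2, 2, 31)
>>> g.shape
(17, 31)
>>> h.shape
(31, 2, 2)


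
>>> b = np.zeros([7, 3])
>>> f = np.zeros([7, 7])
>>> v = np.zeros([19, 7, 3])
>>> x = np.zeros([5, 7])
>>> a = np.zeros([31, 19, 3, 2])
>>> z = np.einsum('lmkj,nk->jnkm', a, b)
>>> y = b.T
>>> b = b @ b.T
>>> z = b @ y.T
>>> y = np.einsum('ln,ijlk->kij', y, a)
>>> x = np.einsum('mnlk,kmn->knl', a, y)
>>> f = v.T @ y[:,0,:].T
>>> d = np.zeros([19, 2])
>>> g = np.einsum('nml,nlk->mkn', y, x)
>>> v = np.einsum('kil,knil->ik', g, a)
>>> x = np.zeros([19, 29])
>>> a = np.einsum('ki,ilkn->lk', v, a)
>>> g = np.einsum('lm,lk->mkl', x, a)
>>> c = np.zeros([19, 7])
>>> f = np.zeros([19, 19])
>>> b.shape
(7, 7)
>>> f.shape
(19, 19)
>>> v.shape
(3, 31)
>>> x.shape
(19, 29)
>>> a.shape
(19, 3)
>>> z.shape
(7, 3)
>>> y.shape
(2, 31, 19)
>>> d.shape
(19, 2)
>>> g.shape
(29, 3, 19)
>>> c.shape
(19, 7)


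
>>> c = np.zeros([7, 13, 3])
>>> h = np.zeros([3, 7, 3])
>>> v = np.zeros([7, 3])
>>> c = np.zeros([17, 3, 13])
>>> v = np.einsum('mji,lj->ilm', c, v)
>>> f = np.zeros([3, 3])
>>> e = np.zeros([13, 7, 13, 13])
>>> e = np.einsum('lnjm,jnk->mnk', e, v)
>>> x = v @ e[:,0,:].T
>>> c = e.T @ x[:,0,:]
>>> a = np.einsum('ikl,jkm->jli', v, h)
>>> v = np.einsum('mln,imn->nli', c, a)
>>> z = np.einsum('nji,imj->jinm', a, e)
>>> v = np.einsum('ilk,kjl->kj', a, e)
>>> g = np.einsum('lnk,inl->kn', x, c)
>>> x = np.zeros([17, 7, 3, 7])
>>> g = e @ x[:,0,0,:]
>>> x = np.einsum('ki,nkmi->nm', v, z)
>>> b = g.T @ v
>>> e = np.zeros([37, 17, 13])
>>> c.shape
(17, 7, 13)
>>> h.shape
(3, 7, 3)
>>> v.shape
(13, 7)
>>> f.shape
(3, 3)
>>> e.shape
(37, 17, 13)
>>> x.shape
(17, 3)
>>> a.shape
(3, 17, 13)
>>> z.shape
(17, 13, 3, 7)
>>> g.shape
(13, 7, 7)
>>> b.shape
(7, 7, 7)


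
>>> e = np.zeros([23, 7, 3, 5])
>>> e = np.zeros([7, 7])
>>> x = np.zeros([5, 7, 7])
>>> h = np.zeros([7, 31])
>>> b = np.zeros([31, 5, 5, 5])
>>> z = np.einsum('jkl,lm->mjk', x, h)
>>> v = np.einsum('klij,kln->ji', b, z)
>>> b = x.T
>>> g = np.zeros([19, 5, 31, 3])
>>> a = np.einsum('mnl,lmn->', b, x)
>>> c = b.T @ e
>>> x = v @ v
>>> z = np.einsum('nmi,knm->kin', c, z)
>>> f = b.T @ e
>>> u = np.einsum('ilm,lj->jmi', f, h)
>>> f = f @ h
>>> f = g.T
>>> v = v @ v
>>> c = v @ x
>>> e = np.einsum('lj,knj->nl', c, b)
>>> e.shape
(7, 5)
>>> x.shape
(5, 5)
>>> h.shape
(7, 31)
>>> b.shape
(7, 7, 5)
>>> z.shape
(31, 7, 5)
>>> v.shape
(5, 5)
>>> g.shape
(19, 5, 31, 3)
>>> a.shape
()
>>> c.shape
(5, 5)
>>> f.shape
(3, 31, 5, 19)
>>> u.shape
(31, 7, 5)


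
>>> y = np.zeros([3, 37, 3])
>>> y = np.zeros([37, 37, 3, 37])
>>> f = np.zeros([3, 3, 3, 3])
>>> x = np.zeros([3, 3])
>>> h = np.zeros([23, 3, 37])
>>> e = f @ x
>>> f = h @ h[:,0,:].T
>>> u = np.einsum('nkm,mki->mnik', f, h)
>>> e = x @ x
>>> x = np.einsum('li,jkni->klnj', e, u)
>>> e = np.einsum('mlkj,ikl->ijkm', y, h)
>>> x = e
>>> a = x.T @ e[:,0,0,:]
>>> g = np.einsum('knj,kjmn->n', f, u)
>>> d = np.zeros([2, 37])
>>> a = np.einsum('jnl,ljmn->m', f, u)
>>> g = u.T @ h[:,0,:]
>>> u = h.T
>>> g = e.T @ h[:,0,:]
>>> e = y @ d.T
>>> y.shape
(37, 37, 3, 37)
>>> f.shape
(23, 3, 23)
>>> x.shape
(23, 37, 3, 37)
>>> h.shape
(23, 3, 37)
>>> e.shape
(37, 37, 3, 2)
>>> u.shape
(37, 3, 23)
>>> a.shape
(37,)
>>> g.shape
(37, 3, 37, 37)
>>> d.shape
(2, 37)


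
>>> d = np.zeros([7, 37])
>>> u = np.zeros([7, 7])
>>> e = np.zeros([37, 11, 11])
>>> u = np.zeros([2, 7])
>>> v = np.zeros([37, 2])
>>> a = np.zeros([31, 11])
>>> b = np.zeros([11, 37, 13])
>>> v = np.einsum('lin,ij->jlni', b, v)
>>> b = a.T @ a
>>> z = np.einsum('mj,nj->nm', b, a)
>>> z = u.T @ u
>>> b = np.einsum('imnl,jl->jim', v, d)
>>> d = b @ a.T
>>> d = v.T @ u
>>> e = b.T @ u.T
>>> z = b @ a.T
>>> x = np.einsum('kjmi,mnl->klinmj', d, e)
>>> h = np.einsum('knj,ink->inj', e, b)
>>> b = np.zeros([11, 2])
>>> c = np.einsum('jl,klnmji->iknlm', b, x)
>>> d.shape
(37, 13, 11, 7)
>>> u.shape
(2, 7)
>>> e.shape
(11, 2, 2)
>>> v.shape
(2, 11, 13, 37)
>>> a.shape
(31, 11)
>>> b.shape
(11, 2)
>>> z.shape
(7, 2, 31)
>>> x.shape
(37, 2, 7, 2, 11, 13)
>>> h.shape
(7, 2, 2)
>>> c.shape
(13, 37, 7, 2, 2)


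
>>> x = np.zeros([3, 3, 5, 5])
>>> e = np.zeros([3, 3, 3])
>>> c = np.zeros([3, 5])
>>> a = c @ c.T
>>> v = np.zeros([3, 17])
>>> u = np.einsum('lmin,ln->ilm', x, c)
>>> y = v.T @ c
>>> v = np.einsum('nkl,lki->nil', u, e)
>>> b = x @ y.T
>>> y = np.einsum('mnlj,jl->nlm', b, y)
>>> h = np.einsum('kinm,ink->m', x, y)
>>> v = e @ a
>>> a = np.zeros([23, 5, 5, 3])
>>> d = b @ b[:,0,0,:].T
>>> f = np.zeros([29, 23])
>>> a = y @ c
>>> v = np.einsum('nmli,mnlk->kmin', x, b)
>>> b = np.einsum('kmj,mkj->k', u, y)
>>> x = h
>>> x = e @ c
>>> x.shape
(3, 3, 5)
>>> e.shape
(3, 3, 3)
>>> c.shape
(3, 5)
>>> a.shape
(3, 5, 5)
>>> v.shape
(17, 3, 5, 3)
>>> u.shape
(5, 3, 3)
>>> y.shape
(3, 5, 3)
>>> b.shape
(5,)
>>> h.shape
(5,)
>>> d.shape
(3, 3, 5, 3)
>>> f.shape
(29, 23)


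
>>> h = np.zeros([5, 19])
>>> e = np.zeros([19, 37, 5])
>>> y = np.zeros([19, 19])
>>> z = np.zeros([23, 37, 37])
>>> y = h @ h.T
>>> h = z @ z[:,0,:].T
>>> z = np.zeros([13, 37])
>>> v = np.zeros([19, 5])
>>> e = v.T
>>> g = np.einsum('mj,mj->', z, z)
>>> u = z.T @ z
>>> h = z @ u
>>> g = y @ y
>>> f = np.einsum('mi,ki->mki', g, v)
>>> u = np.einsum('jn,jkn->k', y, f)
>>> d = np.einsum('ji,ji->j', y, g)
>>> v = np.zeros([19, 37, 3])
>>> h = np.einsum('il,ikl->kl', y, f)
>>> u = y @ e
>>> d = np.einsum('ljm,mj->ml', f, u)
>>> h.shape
(19, 5)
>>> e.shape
(5, 19)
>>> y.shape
(5, 5)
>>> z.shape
(13, 37)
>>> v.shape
(19, 37, 3)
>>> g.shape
(5, 5)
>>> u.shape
(5, 19)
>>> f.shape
(5, 19, 5)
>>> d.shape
(5, 5)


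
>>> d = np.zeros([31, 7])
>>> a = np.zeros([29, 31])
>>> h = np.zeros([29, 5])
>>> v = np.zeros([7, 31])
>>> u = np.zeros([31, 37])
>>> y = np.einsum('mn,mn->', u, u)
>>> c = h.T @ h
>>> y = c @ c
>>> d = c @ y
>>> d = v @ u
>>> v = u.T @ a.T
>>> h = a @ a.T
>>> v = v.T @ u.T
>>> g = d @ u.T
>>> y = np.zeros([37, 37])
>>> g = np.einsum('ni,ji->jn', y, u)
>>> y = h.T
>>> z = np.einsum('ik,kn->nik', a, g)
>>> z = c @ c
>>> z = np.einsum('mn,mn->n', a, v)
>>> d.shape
(7, 37)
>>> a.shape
(29, 31)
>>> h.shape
(29, 29)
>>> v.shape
(29, 31)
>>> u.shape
(31, 37)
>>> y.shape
(29, 29)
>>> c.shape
(5, 5)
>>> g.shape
(31, 37)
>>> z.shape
(31,)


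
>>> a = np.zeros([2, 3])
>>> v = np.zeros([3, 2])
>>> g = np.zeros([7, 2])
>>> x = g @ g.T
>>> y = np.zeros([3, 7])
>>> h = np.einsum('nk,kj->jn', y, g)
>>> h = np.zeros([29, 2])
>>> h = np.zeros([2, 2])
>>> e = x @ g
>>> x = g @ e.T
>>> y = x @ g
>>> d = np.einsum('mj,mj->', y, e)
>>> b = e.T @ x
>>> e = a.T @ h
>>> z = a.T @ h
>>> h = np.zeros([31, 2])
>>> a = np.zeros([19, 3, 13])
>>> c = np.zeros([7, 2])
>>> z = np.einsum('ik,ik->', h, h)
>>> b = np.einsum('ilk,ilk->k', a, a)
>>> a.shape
(19, 3, 13)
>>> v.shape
(3, 2)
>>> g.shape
(7, 2)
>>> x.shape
(7, 7)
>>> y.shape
(7, 2)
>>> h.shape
(31, 2)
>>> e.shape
(3, 2)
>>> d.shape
()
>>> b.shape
(13,)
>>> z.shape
()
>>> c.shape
(7, 2)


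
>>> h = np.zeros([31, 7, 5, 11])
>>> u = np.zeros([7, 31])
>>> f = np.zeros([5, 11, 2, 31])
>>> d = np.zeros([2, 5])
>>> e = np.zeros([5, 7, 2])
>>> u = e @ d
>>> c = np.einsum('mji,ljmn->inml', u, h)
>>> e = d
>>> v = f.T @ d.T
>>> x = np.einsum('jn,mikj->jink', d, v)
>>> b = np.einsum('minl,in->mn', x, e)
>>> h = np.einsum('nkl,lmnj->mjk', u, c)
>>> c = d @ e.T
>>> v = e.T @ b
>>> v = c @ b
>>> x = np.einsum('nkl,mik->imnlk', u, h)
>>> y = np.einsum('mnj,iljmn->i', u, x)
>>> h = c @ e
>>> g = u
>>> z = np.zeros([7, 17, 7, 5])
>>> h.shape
(2, 5)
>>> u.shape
(5, 7, 5)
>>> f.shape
(5, 11, 2, 31)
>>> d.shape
(2, 5)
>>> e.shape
(2, 5)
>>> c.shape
(2, 2)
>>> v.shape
(2, 5)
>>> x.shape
(31, 11, 5, 5, 7)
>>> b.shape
(2, 5)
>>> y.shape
(31,)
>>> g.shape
(5, 7, 5)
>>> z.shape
(7, 17, 7, 5)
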